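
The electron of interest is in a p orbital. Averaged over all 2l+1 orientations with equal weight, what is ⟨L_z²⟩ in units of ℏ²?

⟨L_z²⟩ = 0.6667 ℏ²

For a p orbital, l = 1.
The allowed m_l values are -1, 0, 1.
⟨L_z²⟩ = ℏ²·(Σ m_l²)/(2l+1) = ℏ²·2/3 = 0.6667ℏ².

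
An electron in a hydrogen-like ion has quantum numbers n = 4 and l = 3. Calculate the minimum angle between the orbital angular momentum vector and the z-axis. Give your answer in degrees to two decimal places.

|L| = ℏ√(l(l+1)) = 2√3 ℏ.
The smallest angle corresponds to the largest L_z, i.e. m_l = l = 3, giving L_z = 3ℏ.
cos θ_min = 3/√12, so θ_min ≈ 30.00°.

θ_min ≈ 30.00°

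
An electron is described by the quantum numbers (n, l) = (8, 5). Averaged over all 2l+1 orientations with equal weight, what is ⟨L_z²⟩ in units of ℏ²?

The allowed m_l values are -5, -4, -3, -2, -1, 0, 1, 2, 3, 4, 5.
⟨L_z²⟩ = ℏ²·(Σ m_l²)/(2l+1) = ℏ²·110/11 = 10ℏ².

⟨L_z²⟩ = 10 ℏ²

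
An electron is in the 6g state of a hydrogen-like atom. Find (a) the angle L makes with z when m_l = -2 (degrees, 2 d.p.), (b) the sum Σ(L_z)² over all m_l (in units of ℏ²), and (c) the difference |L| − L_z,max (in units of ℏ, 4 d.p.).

θ(m_l=-2) ≈ 116.57°; Σ(L_z)² = 60 ℏ²; |L|−L_z,max ≈ 0.4721ℏ

The 6g subshell has l = 4.
For m_l = -2: cos θ = -2/√20, θ ≈ 116.57°.
Σ m_l² = 60, so Σ(L_z)² = 60 ℏ².
|L| − L_z,max = (2√5 − 4)ℏ ≈ 0.4721ℏ.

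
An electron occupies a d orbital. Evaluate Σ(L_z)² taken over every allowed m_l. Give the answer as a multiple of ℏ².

Σ(L_z)² = 10 ℏ²

For a d orbital, l = 2.
The allowed m_l values are -2, -1, 0, 1, 2.
Σ m_l² = l(l+1)(2l+1)/3 = 2·3·5/3 = 10.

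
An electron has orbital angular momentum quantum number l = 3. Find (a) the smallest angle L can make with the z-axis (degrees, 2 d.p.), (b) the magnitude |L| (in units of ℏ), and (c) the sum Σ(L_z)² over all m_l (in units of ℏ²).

θ_min ≈ 30.00°; |L| = 2√3 ℏ ≈ 3.464ℏ; Σ(L_z)² = 28 ℏ²

cos θ_min = 3/√12, so θ_min ≈ 30.00°.
|L| = ℏ√(3·4) = 2√3 ℏ ≈ 3.464ℏ.
Σ m_l² = 28, so Σ(L_z)² = 28 ℏ².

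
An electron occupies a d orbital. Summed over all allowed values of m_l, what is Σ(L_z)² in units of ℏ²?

D corresponds to l = 2.
The allowed m_l values are -2, -1, 0, 1, 2.
Summing m² from −2 to 2: Σ m_l² = 10.

Σ(L_z)² = 10 ℏ²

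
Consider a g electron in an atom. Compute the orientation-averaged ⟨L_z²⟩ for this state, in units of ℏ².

A g state has l = 4.
m_l runs from −4 to 4, i.e. {-4, -3, -2, -1, 0, 1, 2, 3, 4}.
Average of L_z² over 9 states: 60/9 ℏ² = 6.667 ℏ².

⟨L_z²⟩ = 6.667 ℏ²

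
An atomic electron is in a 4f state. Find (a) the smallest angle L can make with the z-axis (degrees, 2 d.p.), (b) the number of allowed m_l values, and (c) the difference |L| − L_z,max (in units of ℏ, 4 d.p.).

θ_min ≈ 30.00°; 7 values; |L|−L_z,max ≈ 0.4641ℏ

The 4f subshell has l = 3.
cos θ_min = 3/√12, so θ_min ≈ 30.00°.
There are 2l+1 = 7 values of m_l.
|L| − L_z,max = (2√3 − 3)ℏ ≈ 0.4641ℏ.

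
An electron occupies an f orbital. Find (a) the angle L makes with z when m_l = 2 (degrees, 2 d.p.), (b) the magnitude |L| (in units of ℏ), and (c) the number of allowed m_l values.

For an f orbital, l = 3.
For m_l = 2: cos θ = 2/√12, θ ≈ 54.74°.
|L| = ℏ√(3·4) = 2√3 ℏ ≈ 3.464ℏ.
There are 2l+1 = 7 values of m_l.

θ(m_l=2) ≈ 54.74°; |L| = 2√3 ℏ ≈ 3.464ℏ; 7 values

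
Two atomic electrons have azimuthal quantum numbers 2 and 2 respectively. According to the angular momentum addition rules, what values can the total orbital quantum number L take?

The total orbital quantum number L ranges from |l₁ − l₂| to l₁ + l₂ in integer steps.
So L can be 0, 1, 2, 3, 4.

L = 0, 1, 2, 3, 4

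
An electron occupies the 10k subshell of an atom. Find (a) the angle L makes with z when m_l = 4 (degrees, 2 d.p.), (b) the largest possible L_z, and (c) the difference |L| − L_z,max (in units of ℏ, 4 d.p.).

10k means n = 10, l = 7.
For m_l = 4: cos θ = 4/√56, θ ≈ 57.69°.
L_z,max = lℏ = 7ℏ.
|L| − L_z,max = (2√14 − 7)ℏ ≈ 0.4833ℏ.

θ(m_l=4) ≈ 57.69°; L_z,max = 7ℏ; |L|−L_z,max ≈ 0.4833ℏ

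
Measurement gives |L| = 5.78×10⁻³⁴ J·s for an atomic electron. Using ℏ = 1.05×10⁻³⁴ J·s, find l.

Dividing by ℏ: |L|/ℏ ≈ 5.505.
(|L|/ℏ)² = l(l+1) ≈ 30.30 ⇒ l = 5.

l = 5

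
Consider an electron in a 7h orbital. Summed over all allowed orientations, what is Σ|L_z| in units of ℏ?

For 7h, l = 5.
m_l runs from −5 to 5, i.e. {-5, -4, -3, -2, -1, 0, 1, 2, 3, 4, 5}.
Σ|m_l| = 2·5(5+1)/2 = 30.

Σ|L_z| = 30 ℏ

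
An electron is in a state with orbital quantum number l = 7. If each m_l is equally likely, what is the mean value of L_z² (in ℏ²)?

⟨L_z²⟩ = 18.67 ℏ²

m_l runs from −7 to 7, i.e. {-7, -6, -5, -4, -3, -2, -1, 0, 1, 2, 3, 4, 5, 6, 7}.
Average of L_z² over 15 states: 280/15 ℏ² = 18.67 ℏ².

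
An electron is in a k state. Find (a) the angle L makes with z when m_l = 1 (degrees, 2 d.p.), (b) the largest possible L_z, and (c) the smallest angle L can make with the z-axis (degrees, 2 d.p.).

θ(m_l=1) ≈ 82.32°; L_z,max = 7ℏ; θ_min ≈ 20.70°

The letter k corresponds to l = 7.
For m_l = 1: cos θ = 1/√56, θ ≈ 82.32°.
L_z,max = lℏ = 7ℏ.
cos θ_min = 7/√56, so θ_min ≈ 20.70°.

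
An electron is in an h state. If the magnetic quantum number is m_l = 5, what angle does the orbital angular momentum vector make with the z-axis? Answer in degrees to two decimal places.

θ ≈ 24.09°

An h state has l = 5.
|L|² = l(l+1)ℏ² = 30ℏ², so |L| = √30 ℏ.
L_z = m_l ℏ = 5ℏ.
cos θ = L_z/|L| = 5/√30, so θ ≈ 24.09°.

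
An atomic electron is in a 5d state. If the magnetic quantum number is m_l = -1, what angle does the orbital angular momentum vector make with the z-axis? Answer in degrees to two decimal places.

5d means n = 5, l = 2.
|L| = ℏ√(l(l+1)) = √6 ℏ.
L_z = m_l ℏ = −1ℏ.
cos θ = L_z/|L| = -1/√6, so θ ≈ 114.09°.

θ ≈ 114.09°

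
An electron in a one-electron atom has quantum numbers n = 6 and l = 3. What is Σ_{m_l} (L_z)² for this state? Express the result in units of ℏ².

m_l runs from −3 to 3, i.e. {-3, -2, -1, 0, 1, 2, 3}.
Σ m_l² = l(l+1)(2l+1)/3 = 3·4·7/3 = 28.

Σ(L_z)² = 28 ℏ²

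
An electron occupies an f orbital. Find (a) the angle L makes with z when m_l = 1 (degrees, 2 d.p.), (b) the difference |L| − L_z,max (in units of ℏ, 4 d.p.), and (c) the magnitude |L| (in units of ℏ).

θ(m_l=1) ≈ 73.22°; |L|−L_z,max ≈ 0.4641ℏ; |L| = 2√3 ℏ ≈ 3.464ℏ

For an f orbital, l = 3.
For m_l = 1: cos θ = 1/√12, θ ≈ 73.22°.
|L| − L_z,max = (2√3 − 3)ℏ ≈ 0.4641ℏ.
|L| = ℏ√(3·4) = 2√3 ℏ ≈ 3.464ℏ.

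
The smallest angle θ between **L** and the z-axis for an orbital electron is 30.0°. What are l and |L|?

cos θ_min = l/√(l(l+1)) = √(l/(l+1)), so l/(l+1) = cos²(30.0°) = 0.7500.
l = cos²θ/sin²θ ≈ 3.
Then |L| = ℏ√(3·4) = 2√3 ℏ.

l = 3, |L| = 2√3 ℏ ≈ 3.464ℏ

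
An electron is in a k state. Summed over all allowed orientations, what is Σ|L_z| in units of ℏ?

Σ|L_z| = 56 ℏ

The letter k corresponds to l = 7.
m_l ∈ {-7, -6, -5, -4, -3, -2, -1, 0, 1, 2, 3, 4, 5, 6, 7}.
Σ|m_l| = 2·7(7+1)/2 = 56.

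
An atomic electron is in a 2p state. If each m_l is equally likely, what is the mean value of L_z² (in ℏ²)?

⟨L_z²⟩ = 0.6667 ℏ²

The 2p subshell has l = 1.
The allowed m_l values are -1, 0, 1.
Average of L_z² over 3 states: 2/3 ℏ² = 0.6667 ℏ².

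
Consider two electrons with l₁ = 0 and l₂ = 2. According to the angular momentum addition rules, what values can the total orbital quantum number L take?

Angular momentum addition gives L = |l₁ − l₂|, …, l₁ + l₂.
Allowed values: L = 2.

L = 2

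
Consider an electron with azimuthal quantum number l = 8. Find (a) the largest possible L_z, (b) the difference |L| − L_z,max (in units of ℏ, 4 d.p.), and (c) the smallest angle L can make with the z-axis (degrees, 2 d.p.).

L_z,max = lℏ = 8ℏ.
|L| − L_z,max = (6√2 − 8)ℏ ≈ 0.4853ℏ.
cos θ_min = 8/√72, so θ_min ≈ 19.47°.

L_z,max = 8ℏ; |L|−L_z,max ≈ 0.4853ℏ; θ_min ≈ 19.47°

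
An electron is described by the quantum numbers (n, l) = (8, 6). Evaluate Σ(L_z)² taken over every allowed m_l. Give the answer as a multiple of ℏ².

m_l ∈ {-6, -5, -4, -3, -2, -1, 0, 1, 2, 3, 4, 5, 6}.
Σ m_l² = l(l+1)(2l+1)/3 = 6·7·13/3 = 182.

Σ(L_z)² = 182 ℏ²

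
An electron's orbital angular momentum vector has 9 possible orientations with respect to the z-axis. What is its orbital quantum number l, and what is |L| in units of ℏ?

2l + 1 = 9 ⇒ l = 4.
Then |L| = √(l(l+1)) ℏ = 2√5 ℏ.

l = 4, |L| = 2√5 ℏ ≈ 4.472ℏ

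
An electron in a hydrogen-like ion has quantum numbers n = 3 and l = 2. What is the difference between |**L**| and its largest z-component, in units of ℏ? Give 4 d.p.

|L| = √6 ℏ ≈ 2.4495ℏ, while L_z,max = lℏ = 2ℏ.
The difference is (√6 − 2)ℏ ≈ 0.4495ℏ.

|L| − L_z,max ≈ 0.4495ℏ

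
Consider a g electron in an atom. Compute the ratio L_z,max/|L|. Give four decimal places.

A g state has l = 4.
|L| = 2√5 ℏ ≈ 4.4721ℏ, while L_z,max = lℏ = 4ℏ.
L_z,max/|L| = 4/√20 = 0.8944.

L_z,max/|L| = 0.8944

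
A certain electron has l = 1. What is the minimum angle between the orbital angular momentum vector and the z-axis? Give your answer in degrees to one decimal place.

|L|² = l(l+1)ℏ² = 2ℏ², so |L| = √2 ℏ.
The smallest angle corresponds to the largest L_z, i.e. m_l = l = 1, giving L_z = 1ℏ.
cos θ_min = 1/√2, so θ_min ≈ 45.0°.

θ_min ≈ 45.0°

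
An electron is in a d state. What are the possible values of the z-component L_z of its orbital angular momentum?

L_z ∈ {−2ℏ, −ℏ, 0, ℏ, 2ℏ}

For a d orbital, l = 2.
L_z = m_l ℏ with m_l ranging from −l to +l in integer steps.
For l = 2: m_l ∈ {-2, -1, 0, 1, 2}.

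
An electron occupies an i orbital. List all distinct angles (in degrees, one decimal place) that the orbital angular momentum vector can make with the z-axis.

θ ∈ {22.2°, 39.5°, 51.9°, 62.4°, 72.0°, 81.1°, 90.0°, 98.9°, 108.0°, 117.6°, 128.1°, 140.5°, 157.8°}

An i state has l = 6.
|L| = ℏ√(l(l+1)) = √42 ℏ.
cos θ = m_l/√42 for each m_l ∈ {-6, -5, -4, -3, -2, -1, 0, 1, 2, 3, 4, 5, 6}.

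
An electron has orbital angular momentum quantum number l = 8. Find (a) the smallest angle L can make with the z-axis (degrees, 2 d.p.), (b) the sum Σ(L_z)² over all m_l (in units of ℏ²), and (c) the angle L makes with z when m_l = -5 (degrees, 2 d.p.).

θ_min ≈ 19.47°; Σ(L_z)² = 408 ℏ²; θ(m_l=-5) ≈ 126.10°

cos θ_min = 8/√72, so θ_min ≈ 19.47°.
Σ m_l² = 408, so Σ(L_z)² = 408 ℏ².
For m_l = -5: cos θ = -5/√72, θ ≈ 126.10°.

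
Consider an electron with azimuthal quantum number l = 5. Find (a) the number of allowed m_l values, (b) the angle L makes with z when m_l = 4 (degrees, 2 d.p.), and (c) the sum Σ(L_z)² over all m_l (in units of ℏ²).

There are 2l+1 = 11 values of m_l.
For m_l = 4: cos θ = 4/√30, θ ≈ 43.09°.
Σ m_l² = 110, so Σ(L_z)² = 110 ℏ².

11 values; θ(m_l=4) ≈ 43.09°; Σ(L_z)² = 110 ℏ²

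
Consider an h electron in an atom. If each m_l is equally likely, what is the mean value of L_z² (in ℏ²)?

For an h orbital, l = 5.
m_l runs from −5 to 5, i.e. {-5, -4, -3, -2, -1, 0, 1, 2, 3, 4, 5}.
⟨L_z²⟩ = ℏ²·(Σ m_l²)/(2l+1) = ℏ²·110/11 = 10ℏ².

⟨L_z²⟩ = 10 ℏ²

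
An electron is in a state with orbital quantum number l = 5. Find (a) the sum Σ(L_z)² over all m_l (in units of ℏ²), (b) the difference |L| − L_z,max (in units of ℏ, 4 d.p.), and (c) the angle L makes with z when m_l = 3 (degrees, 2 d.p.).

Σ(L_z)² = 110 ℏ²; |L|−L_z,max ≈ 0.4772ℏ; θ(m_l=3) ≈ 56.79°

Σ m_l² = 110, so Σ(L_z)² = 110 ℏ².
|L| − L_z,max = (√30 − 5)ℏ ≈ 0.4772ℏ.
For m_l = 3: cos θ = 3/√30, θ ≈ 56.79°.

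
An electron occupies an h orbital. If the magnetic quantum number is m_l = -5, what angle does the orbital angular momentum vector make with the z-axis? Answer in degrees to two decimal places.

θ ≈ 155.91°

The letter h corresponds to l = 5.
|L|² = l(l+1)ℏ² = 30ℏ², so |L| = √30 ℏ.
L_z = m_l ℏ = −5ℏ.
cos θ = L_z/|L| = -5/√30, so θ ≈ 155.91°.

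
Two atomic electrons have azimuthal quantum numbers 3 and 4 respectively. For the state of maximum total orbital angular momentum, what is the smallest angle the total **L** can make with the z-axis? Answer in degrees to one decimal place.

θ_min ≈ 20.7°

L runs from |3 − 4| = 1 to 3 + 4 = 7.
L ∈ {1, 2, 3, 4, 5, 6, 7}.
The maximum is L = 7, with |L_tot| = ℏ√(7·8) = 2√14 ℏ.
The minimum angle with z is arccos(7/√56) ≈ 20.7°.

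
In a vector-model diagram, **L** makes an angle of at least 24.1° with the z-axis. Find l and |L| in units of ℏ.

cos θ_min = l/√(l(l+1)) = √(l/(l+1)), so l/(l+1) = cos²(24.1°) = 0.8333.
Solving: l = 5.
Then |L| = ℏ√(5·6) = √30 ℏ.

l = 5, |L| = √30 ℏ ≈ 5.477ℏ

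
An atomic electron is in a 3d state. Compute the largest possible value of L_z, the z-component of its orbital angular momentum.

L_z,max = 2ℏ

For 3d, l = 2.
L_z = m_l ℏ with m_l ∈ {−2, …, 2}; the maximum is m_l = 2.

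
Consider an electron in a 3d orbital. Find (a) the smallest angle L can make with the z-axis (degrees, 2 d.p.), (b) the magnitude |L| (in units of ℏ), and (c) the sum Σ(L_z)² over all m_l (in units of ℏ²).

3d means n = 3, l = 2.
cos θ_min = 2/√6, so θ_min ≈ 35.26°.
|L| = ℏ√(2·3) = √6 ℏ ≈ 2.449ℏ.
Σ m_l² = 10, so Σ(L_z)² = 10 ℏ².

θ_min ≈ 35.26°; |L| = √6 ℏ ≈ 2.449ℏ; Σ(L_z)² = 10 ℏ²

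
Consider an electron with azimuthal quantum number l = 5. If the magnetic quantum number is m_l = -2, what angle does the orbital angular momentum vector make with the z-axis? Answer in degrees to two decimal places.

|L| = √(l(l+1)) ℏ = √30 ℏ.
L_z = m_l ℏ = −2ℏ.
cos θ = L_z/|L| = -2/√30, so θ ≈ 111.42°.

θ ≈ 111.42°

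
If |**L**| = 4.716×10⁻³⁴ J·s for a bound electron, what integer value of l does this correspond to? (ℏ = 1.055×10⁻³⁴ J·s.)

Dividing by ℏ: |L|/ℏ ≈ 4.470.
(|L|/ℏ)² = l(l+1) ≈ 19.98 ⇒ l = 4.

l = 4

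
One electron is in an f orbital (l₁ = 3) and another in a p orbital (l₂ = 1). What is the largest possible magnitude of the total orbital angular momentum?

|L_tot|_max = 2√5 ℏ ≈ 4.472ℏ

By the triangle rule, |l₁ − l₂| ≤ L ≤ l₁ + l₂.
L ∈ {2, 3, 4}.
The largest magnitude corresponds to L = 4: |L_tot| = ℏ√(4·5) = 2√5 ℏ.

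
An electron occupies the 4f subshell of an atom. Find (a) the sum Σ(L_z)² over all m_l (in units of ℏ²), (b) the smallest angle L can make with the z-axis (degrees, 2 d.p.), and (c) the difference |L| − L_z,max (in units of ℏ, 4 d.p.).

4f means n = 4, l = 3.
Σ m_l² = 28, so Σ(L_z)² = 28 ℏ².
cos θ_min = 3/√12, so θ_min ≈ 30.00°.
|L| − L_z,max = (2√3 − 3)ℏ ≈ 0.4641ℏ.

Σ(L_z)² = 28 ℏ²; θ_min ≈ 30.00°; |L|−L_z,max ≈ 0.4641ℏ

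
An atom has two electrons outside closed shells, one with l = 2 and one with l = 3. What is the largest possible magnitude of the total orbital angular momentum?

By the triangle rule, |l₁ − l₂| ≤ L ≤ l₁ + l₂.
Allowed values: L = 1, 2, 3, 4, 5.
The largest magnitude corresponds to L = 5: |L_tot| = ℏ√(5·6) = √30 ℏ.

|L_tot|_max = √30 ℏ ≈ 5.477ℏ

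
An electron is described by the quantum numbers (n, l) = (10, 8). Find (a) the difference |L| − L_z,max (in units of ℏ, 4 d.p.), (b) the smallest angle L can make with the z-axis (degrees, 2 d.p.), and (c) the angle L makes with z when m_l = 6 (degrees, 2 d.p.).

|L|−L_z,max ≈ 0.4853ℏ; θ_min ≈ 19.47°; θ(m_l=6) ≈ 45.00°

|L| − L_z,max = (6√2 − 8)ℏ ≈ 0.4853ℏ.
cos θ_min = 8/√72, so θ_min ≈ 19.47°.
For m_l = 6: cos θ = 6/√72, θ ≈ 45.00°.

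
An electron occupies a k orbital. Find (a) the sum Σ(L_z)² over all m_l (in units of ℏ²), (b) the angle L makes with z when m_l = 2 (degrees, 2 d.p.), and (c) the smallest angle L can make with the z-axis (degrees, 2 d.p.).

K corresponds to l = 7.
Σ m_l² = 280, so Σ(L_z)² = 280 ℏ².
For m_l = 2: cos θ = 2/√56, θ ≈ 74.50°.
cos θ_min = 7/√56, so θ_min ≈ 20.70°.

Σ(L_z)² = 280 ℏ²; θ(m_l=2) ≈ 74.50°; θ_min ≈ 20.70°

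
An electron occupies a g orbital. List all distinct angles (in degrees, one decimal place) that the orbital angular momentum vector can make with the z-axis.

θ ∈ {26.6°, 47.9°, 63.4°, 77.1°, 90.0°, 102.9°, 116.6°, 132.1°, 153.4°}

For a g orbital, l = 4.
|L| = ℏ√(l(l+1)) = 2√5 ℏ.
cos θ = m_l/√20 for each m_l ∈ {-4, -3, -2, -1, 0, 1, 2, 3, 4}.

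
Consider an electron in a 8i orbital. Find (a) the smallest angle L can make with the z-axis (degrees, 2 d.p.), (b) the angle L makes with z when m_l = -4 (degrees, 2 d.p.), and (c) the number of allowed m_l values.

θ_min ≈ 22.21°; θ(m_l=-4) ≈ 128.11°; 13 values

The 8i subshell has l = 6.
cos θ_min = 6/√42, so θ_min ≈ 22.21°.
For m_l = -4: cos θ = -4/√42, θ ≈ 128.11°.
There are 2l+1 = 13 values of m_l.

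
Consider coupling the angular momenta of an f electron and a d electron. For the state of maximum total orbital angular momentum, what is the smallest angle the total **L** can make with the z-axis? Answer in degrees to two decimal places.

The total orbital quantum number L ranges from |l₁ − l₂| to l₁ + l₂ in integer steps.
L ∈ {1, 2, 3, 4, 5}.
The maximum is L = 5, with |L_tot| = ℏ√(5·6) = √30 ℏ.
The minimum angle with z is arccos(5/√30) ≈ 24.09°.

θ_min ≈ 24.09°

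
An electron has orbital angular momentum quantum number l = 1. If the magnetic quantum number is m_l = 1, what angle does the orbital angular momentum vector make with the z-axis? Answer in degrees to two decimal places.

θ ≈ 45.00°

|L|² = l(l+1)ℏ² = 2ℏ², so |L| = √2 ℏ.
L_z = m_l ℏ = 1ℏ.
cos θ = L_z/|L| = 1/√2, so θ ≈ 45.00°.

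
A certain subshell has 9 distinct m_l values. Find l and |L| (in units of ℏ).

9 = 2l + 1, so l = (9−1)/2 = 4.
|L| = ℏ√(l(l+1)) = ℏ√(4·5) = 2√5 ℏ.

l = 4, |L| = 2√5 ℏ ≈ 4.472ℏ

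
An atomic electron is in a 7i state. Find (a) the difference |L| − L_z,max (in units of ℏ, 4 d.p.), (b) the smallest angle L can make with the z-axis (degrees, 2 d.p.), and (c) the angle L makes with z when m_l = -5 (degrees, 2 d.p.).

The 7i subshell has l = 6.
|L| − L_z,max = (√42 − 6)ℏ ≈ 0.4807ℏ.
cos θ_min = 6/√42, so θ_min ≈ 22.21°.
For m_l = -5: cos θ = -5/√42, θ ≈ 140.49°.

|L|−L_z,max ≈ 0.4807ℏ; θ_min ≈ 22.21°; θ(m_l=-5) ≈ 140.49°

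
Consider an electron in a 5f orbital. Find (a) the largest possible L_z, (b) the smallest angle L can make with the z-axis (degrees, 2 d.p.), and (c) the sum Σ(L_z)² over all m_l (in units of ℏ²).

For 5f, l = 3.
L_z,max = lℏ = 3ℏ.
cos θ_min = 3/√12, so θ_min ≈ 30.00°.
Σ m_l² = 28, so Σ(L_z)² = 28 ℏ².

L_z,max = 3ℏ; θ_min ≈ 30.00°; Σ(L_z)² = 28 ℏ²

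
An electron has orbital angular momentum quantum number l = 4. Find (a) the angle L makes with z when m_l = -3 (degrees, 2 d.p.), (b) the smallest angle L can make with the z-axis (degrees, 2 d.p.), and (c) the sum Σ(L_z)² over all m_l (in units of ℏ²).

θ(m_l=-3) ≈ 132.13°; θ_min ≈ 26.57°; Σ(L_z)² = 60 ℏ²

For m_l = -3: cos θ = -3/√20, θ ≈ 132.13°.
cos θ_min = 4/√20, so θ_min ≈ 26.57°.
Σ m_l² = 60, so Σ(L_z)² = 60 ℏ².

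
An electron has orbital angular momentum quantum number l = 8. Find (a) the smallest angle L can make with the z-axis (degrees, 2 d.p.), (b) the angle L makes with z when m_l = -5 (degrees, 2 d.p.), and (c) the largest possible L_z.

cos θ_min = 8/√72, so θ_min ≈ 19.47°.
For m_l = -5: cos θ = -5/√72, θ ≈ 126.10°.
L_z,max = lℏ = 8ℏ.

θ_min ≈ 19.47°; θ(m_l=-5) ≈ 126.10°; L_z,max = 8ℏ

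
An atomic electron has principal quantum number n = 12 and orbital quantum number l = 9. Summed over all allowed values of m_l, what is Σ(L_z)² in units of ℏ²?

Σ(L_z)² = 570 ℏ²

m_l runs from −9 to 9, i.e. {-9, -8, -7, -6, -5, -4, -3, -2, -1, 0, 1, 2, 3, 4, 5, 6, 7, 8, 9}.
Summing m² from −9 to 9: Σ m_l² = 570.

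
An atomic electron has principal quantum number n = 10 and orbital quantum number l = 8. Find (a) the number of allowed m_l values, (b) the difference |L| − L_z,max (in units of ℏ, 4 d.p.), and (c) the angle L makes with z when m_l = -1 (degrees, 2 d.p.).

There are 2l+1 = 17 values of m_l.
|L| − L_z,max = (6√2 − 8)ℏ ≈ 0.4853ℏ.
For m_l = -1: cos θ = -1/√72, θ ≈ 96.77°.

17 values; |L|−L_z,max ≈ 0.4853ℏ; θ(m_l=-1) ≈ 96.77°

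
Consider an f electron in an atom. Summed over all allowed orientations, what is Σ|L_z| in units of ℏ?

Σ|L_z| = 12 ℏ

An f state has l = 3.
The allowed m_l values are -3, -2, -1, 0, 1, 2, 3.
Σ|m_l| = l(l+1) = 12.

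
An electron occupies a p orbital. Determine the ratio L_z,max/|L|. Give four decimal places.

L_z,max/|L| = 0.7071

The letter p corresponds to l = 1.
|L| = √2 ℏ ≈ 1.4142ℏ, while L_z,max = lℏ = 1ℏ.
L_z,max/|L| = 1/√2 = 0.7071.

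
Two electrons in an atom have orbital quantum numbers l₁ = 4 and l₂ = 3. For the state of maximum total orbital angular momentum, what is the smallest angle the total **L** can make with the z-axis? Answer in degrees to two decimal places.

By the triangle rule, |l₁ − l₂| ≤ L ≤ l₁ + l₂.
So L can be 1, 2, 3, 4, 5, 6, 7.
The maximum is L = 7, with |L_tot| = ℏ√(7·8) = 2√14 ℏ.
The minimum angle with z is arccos(7/√56) ≈ 20.70°.

θ_min ≈ 20.70°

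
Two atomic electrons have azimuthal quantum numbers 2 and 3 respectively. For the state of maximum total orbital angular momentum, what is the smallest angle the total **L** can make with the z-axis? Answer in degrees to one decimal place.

L runs from |2 − 3| = 1 to 2 + 3 = 5.
L ∈ {1, 2, 3, 4, 5}.
The maximum is L = 5, with |L_tot| = ℏ√(5·6) = √30 ℏ.
The minimum angle with z is arccos(5/√30) ≈ 24.1°.

θ_min ≈ 24.1°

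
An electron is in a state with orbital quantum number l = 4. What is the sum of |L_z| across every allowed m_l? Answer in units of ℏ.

The allowed m_l values are -4, -3, -2, -1, 0, 1, 2, 3, 4.
Σ|m_l| = 2(1+2+…+4) = 20.

Σ|L_z| = 20 ℏ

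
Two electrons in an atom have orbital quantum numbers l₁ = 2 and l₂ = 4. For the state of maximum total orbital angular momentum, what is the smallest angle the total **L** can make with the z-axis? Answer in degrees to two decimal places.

θ_min ≈ 22.21°

By the triangle rule, |l₁ − l₂| ≤ L ≤ l₁ + l₂.
So L can be 2, 3, 4, 5, 6.
The maximum is L = 6, with |L_tot| = ℏ√(6·7) = √42 ℏ.
The minimum angle with z is arccos(6/√42) ≈ 22.21°.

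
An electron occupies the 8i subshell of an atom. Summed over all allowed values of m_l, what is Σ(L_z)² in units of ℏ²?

For 8i, l = 6.
m_l runs from −6 to 6, i.e. {-6, -5, -4, -3, -2, -1, 0, 1, 2, 3, 4, 5, 6}.
Σ m_l² = l(l+1)(2l+1)/3 = 6·7·13/3 = 182.

Σ(L_z)² = 182 ℏ²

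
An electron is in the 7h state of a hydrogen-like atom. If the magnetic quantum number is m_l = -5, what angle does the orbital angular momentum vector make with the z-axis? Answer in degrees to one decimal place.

7h means n = 7, l = 5.
|L| = ℏ√(l(l+1)) = √30 ℏ.
L_z = m_l ℏ = −5ℏ.
cos θ = L_z/|L| = -5/√30, so θ ≈ 155.9°.

θ ≈ 155.9°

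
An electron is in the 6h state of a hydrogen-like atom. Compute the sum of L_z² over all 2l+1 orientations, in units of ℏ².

6h means n = 6, l = 5.
m_l ∈ {-5, -4, -3, -2, -1, 0, 1, 2, 3, 4, 5}.
Σ m_l² = l(l+1)(2l+1)/3 = 5·6·11/3 = 110.

Σ(L_z)² = 110 ℏ²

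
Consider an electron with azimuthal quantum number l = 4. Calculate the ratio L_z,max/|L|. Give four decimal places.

|L| = 2√5 ℏ ≈ 4.4721ℏ, while L_z,max = lℏ = 4ℏ.
L_z,max/|L| = 4/√20 = 0.8944.

L_z,max/|L| = 0.8944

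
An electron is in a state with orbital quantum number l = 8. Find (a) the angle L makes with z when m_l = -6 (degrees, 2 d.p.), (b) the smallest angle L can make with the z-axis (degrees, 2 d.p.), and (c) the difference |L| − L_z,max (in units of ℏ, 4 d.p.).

θ(m_l=-6) ≈ 135.00°; θ_min ≈ 19.47°; |L|−L_z,max ≈ 0.4853ℏ

For m_l = -6: cos θ = -6/√72, θ ≈ 135.00°.
cos θ_min = 8/√72, so θ_min ≈ 19.47°.
|L| − L_z,max = (6√2 − 8)ℏ ≈ 0.4853ℏ.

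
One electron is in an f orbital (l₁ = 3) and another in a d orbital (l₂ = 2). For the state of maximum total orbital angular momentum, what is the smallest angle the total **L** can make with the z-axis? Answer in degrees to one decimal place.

The total orbital quantum number L ranges from |l₁ − l₂| to l₁ + l₂ in integer steps.
So L can be 1, 2, 3, 4, 5.
The maximum is L = 5, with |L_tot| = ℏ√(5·6) = √30 ℏ.
The minimum angle with z is arccos(5/√30) ≈ 24.1°.

θ_min ≈ 24.1°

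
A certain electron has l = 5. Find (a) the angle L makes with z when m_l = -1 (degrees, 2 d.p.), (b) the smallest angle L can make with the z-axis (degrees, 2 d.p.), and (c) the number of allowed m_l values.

For m_l = -1: cos θ = -1/√30, θ ≈ 100.52°.
cos θ_min = 5/√30, so θ_min ≈ 24.09°.
There are 2l+1 = 11 values of m_l.

θ(m_l=-1) ≈ 100.52°; θ_min ≈ 24.09°; 11 values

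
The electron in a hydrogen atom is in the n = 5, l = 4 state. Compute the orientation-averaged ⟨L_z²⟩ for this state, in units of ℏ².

m_l ∈ {-4, -3, -2, -1, 0, 1, 2, 3, 4}.
⟨L_z²⟩ = ℏ²·(Σ m_l²)/(2l+1) = ℏ²·60/9 = 6.667ℏ².

⟨L_z²⟩ = 6.667 ℏ²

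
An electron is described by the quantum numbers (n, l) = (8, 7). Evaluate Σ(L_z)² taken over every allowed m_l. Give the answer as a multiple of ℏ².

The allowed m_l values are -7, -6, -5, -4, -3, -2, -1, 0, 1, 2, 3, 4, 5, 6, 7.
Σ m_l² = 2·(1 + 4 + 9 + 16 + 25 + 36 + 49) = 280.

Σ(L_z)² = 280 ℏ²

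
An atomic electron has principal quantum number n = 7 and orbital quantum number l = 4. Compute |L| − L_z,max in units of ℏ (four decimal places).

|L| − L_z,max ≈ 0.4721ℏ

|L| = 2√5 ℏ ≈ 4.4721ℏ, while L_z,max = lℏ = 4ℏ.
The difference is (2√5 − 4)ℏ ≈ 0.4721ℏ.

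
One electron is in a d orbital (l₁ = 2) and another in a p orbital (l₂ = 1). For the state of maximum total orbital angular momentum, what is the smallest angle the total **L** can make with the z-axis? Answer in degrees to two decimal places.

L runs from |2 − 1| = 1 to 2 + 1 = 3.
So L can be 1, 2, 3.
The maximum is L = 3, with |L_tot| = ℏ√(3·4) = 2√3 ℏ.
The minimum angle with z is arccos(3/√12) ≈ 30.00°.

θ_min ≈ 30.00°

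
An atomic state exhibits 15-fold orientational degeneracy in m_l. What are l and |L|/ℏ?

Since there are 2l+1 = 15 values of m_l, l = 7.
Then |L| = √(l(l+1)) ℏ = 2√14 ℏ.

l = 7, |L| = 2√14 ℏ ≈ 7.483ℏ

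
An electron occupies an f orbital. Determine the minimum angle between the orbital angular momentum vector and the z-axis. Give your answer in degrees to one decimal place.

θ_min ≈ 30.0°

F corresponds to l = 3.
|L| = ℏ√(l(l+1)) = 2√3 ℏ.
The smallest angle corresponds to the largest L_z, i.e. m_l = l = 3, giving L_z = 3ℏ.
cos θ_min = 3/√12, so θ_min ≈ 30.0°.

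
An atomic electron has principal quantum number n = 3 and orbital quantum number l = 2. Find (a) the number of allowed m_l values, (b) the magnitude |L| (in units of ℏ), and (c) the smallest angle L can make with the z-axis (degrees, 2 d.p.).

5 values; |L| = √6 ℏ ≈ 2.449ℏ; θ_min ≈ 35.26°

There are 2l+1 = 5 values of m_l.
|L| = ℏ√(2·3) = √6 ℏ ≈ 2.449ℏ.
cos θ_min = 2/√6, so θ_min ≈ 35.26°.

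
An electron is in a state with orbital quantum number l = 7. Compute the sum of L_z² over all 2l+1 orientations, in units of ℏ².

The allowed m_l values are -7, -6, -5, -4, -3, -2, -1, 0, 1, 2, 3, 4, 5, 6, 7.
Σ m_l² = l(l+1)(2l+1)/3 = 7·8·15/3 = 280.

Σ(L_z)² = 280 ℏ²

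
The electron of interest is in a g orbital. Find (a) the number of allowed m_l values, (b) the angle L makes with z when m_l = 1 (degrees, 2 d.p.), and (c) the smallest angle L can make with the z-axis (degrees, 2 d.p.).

For a g orbital, l = 4.
There are 2l+1 = 9 values of m_l.
For m_l = 1: cos θ = 1/√20, θ ≈ 77.08°.
cos θ_min = 4/√20, so θ_min ≈ 26.57°.

9 values; θ(m_l=1) ≈ 77.08°; θ_min ≈ 26.57°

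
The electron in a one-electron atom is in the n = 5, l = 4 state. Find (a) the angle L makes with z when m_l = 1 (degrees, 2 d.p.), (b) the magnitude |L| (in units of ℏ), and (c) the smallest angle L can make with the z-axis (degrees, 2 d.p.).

For m_l = 1: cos θ = 1/√20, θ ≈ 77.08°.
|L| = ℏ√(4·5) = 2√5 ℏ ≈ 4.472ℏ.
cos θ_min = 4/√20, so θ_min ≈ 26.57°.

θ(m_l=1) ≈ 77.08°; |L| = 2√5 ℏ ≈ 4.472ℏ; θ_min ≈ 26.57°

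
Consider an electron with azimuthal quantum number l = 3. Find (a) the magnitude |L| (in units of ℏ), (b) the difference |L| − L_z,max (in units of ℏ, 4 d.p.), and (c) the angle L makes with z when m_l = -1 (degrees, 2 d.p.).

|L| = ℏ√(3·4) = 2√3 ℏ ≈ 3.464ℏ.
|L| − L_z,max = (2√3 − 3)ℏ ≈ 0.4641ℏ.
For m_l = -1: cos θ = -1/√12, θ ≈ 106.78°.

|L| = 2√3 ℏ ≈ 3.464ℏ; |L|−L_z,max ≈ 0.4641ℏ; θ(m_l=-1) ≈ 106.78°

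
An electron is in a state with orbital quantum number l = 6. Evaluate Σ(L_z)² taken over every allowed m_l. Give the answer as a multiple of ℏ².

Σ(L_z)² = 182 ℏ²

m_l runs from −6 to 6, i.e. {-6, -5, -4, -3, -2, -1, 0, 1, 2, 3, 4, 5, 6}.
Summing m² from −6 to 6: Σ m_l² = 182.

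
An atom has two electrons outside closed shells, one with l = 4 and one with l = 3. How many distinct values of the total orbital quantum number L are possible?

The total orbital quantum number L ranges from |l₁ − l₂| to l₁ + l₂ in integer steps.
Allowed values: L = 1, 2, 3, 4, 5, 6, 7.
That is 7 values.

7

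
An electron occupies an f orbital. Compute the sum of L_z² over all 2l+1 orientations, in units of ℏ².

An f state has l = 3.
m_l runs from −3 to 3, i.e. {-3, -2, -1, 0, 1, 2, 3}.
Summing m² from −3 to 3: Σ m_l² = 28.

Σ(L_z)² = 28 ℏ²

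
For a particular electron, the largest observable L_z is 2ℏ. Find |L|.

Since max m_l = l, l = 2.
|L| = ℏ√(l(l+1)) = √6 ℏ.

|L| = √6 ℏ ≈ 2.449ℏ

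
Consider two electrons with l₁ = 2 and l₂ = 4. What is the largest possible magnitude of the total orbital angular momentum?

By the triangle rule, |l₁ − l₂| ≤ L ≤ l₁ + l₂.
Allowed values: L = 2, 3, 4, 5, 6.
The largest magnitude corresponds to L = 6: |L_tot| = ℏ√(6·7) = √42 ℏ.

|L_tot|_max = √42 ℏ ≈ 6.481ℏ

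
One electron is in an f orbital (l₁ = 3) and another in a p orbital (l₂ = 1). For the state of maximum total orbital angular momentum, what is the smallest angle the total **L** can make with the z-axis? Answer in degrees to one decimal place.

The total orbital quantum number L ranges from |l₁ − l₂| to l₁ + l₂ in integer steps.
L ∈ {2, 3, 4}.
The maximum is L = 4, with |L_tot| = ℏ√(4·5) = 2√5 ℏ.
The minimum angle with z is arccos(4/√20) ≈ 26.6°.

θ_min ≈ 26.6°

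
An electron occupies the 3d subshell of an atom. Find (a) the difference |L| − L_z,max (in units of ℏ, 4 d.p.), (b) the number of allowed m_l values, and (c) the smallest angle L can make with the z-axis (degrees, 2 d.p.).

3d means n = 3, l = 2.
|L| − L_z,max = (√6 − 2)ℏ ≈ 0.4495ℏ.
There are 2l+1 = 5 values of m_l.
cos θ_min = 2/√6, so θ_min ≈ 35.26°.

|L|−L_z,max ≈ 0.4495ℏ; 5 values; θ_min ≈ 35.26°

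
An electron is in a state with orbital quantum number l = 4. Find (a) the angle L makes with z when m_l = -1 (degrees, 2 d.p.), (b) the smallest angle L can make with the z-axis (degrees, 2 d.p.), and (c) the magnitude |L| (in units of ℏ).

For m_l = -1: cos θ = -1/√20, θ ≈ 102.92°.
cos θ_min = 4/√20, so θ_min ≈ 26.57°.
|L| = ℏ√(4·5) = 2√5 ℏ ≈ 4.472ℏ.

θ(m_l=-1) ≈ 102.92°; θ_min ≈ 26.57°; |L| = 2√5 ℏ ≈ 4.472ℏ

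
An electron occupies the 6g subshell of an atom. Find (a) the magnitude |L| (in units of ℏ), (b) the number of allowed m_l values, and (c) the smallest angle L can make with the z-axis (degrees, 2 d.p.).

|L| = 2√5 ℏ ≈ 4.472ℏ; 9 values; θ_min ≈ 26.57°

6g means n = 6, l = 4.
|L| = ℏ√(4·5) = 2√5 ℏ ≈ 4.472ℏ.
There are 2l+1 = 9 values of m_l.
cos θ_min = 4/√20, so θ_min ≈ 26.57°.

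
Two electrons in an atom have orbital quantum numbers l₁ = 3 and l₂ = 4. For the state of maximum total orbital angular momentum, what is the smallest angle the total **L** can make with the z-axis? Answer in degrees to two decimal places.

θ_min ≈ 20.70°

By the triangle rule, |l₁ − l₂| ≤ L ≤ l₁ + l₂.
So L can be 1, 2, 3, 4, 5, 6, 7.
The maximum is L = 7, with |L_tot| = ℏ√(7·8) = 2√14 ℏ.
The minimum angle with z is arccos(7/√56) ≈ 20.70°.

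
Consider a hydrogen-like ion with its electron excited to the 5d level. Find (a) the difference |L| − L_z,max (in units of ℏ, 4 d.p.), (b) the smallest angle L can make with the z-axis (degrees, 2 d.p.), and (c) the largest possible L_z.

The 5d level has l = 2.
|L| − L_z,max = (√6 − 2)ℏ ≈ 0.4495ℏ.
cos θ_min = 2/√6, so θ_min ≈ 35.26°.
L_z,max = lℏ = 2ℏ.

|L|−L_z,max ≈ 0.4495ℏ; θ_min ≈ 35.26°; L_z,max = 2ℏ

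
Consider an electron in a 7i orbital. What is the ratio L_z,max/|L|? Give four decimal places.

For 7i, l = 6.
|L| = √42 ℏ ≈ 6.4807ℏ, while L_z,max = lℏ = 6ℏ.
L_z,max/|L| = 6/√42 = 0.9258.

L_z,max/|L| = 0.9258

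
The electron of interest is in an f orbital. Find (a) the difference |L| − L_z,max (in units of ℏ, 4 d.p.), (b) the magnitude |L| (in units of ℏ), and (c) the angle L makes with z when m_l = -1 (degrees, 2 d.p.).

|L|−L_z,max ≈ 0.4641ℏ; |L| = 2√3 ℏ ≈ 3.464ℏ; θ(m_l=-1) ≈ 106.78°

An f state has l = 3.
|L| − L_z,max = (2√3 − 3)ℏ ≈ 0.4641ℏ.
|L| = ℏ√(3·4) = 2√3 ℏ ≈ 3.464ℏ.
For m_l = -1: cos θ = -1/√12, θ ≈ 106.78°.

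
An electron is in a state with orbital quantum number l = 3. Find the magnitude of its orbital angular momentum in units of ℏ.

|L| = 2√3 ℏ ≈ 3.464ℏ

|L| = ℏ√(l(l+1)) = ℏ√(3·4) = 2√3 ℏ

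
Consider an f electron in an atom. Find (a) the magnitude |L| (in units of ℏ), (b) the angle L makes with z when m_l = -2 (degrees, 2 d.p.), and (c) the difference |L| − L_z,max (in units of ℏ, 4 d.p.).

|L| = 2√3 ℏ ≈ 3.464ℏ; θ(m_l=-2) ≈ 125.26°; |L|−L_z,max ≈ 0.4641ℏ

An f state has l = 3.
|L| = ℏ√(3·4) = 2√3 ℏ ≈ 3.464ℏ.
For m_l = -2: cos θ = -2/√12, θ ≈ 125.26°.
|L| − L_z,max = (2√3 − 3)ℏ ≈ 0.4641ℏ.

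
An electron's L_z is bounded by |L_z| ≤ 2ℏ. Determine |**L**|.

|L| = √6 ℏ ≈ 2.449ℏ

The maximum L_z equals lℏ, giving l = 2.
|L| = √(l(l+1)) ℏ = √6 ℏ.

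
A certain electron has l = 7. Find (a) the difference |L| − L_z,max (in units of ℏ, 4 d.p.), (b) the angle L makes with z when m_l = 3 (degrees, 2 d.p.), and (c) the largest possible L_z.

|L|−L_z,max ≈ 0.4833ℏ; θ(m_l=3) ≈ 66.37°; L_z,max = 7ℏ

|L| − L_z,max = (2√14 − 7)ℏ ≈ 0.4833ℏ.
For m_l = 3: cos θ = 3/√56, θ ≈ 66.37°.
L_z,max = lℏ = 7ℏ.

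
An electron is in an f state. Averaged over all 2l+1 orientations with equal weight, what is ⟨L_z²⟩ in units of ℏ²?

For an f orbital, l = 3.
m_l ∈ {-3, -2, -1, 0, 1, 2, 3}.
Average of L_z² over 7 states: 28/7 ℏ² = 4 ℏ².

⟨L_z²⟩ = 4 ℏ²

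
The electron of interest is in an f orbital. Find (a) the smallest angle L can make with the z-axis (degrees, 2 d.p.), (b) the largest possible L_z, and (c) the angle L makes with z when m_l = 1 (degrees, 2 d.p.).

F corresponds to l = 3.
cos θ_min = 3/√12, so θ_min ≈ 30.00°.
L_z,max = lℏ = 3ℏ.
For m_l = 1: cos θ = 1/√12, θ ≈ 73.22°.

θ_min ≈ 30.00°; L_z,max = 3ℏ; θ(m_l=1) ≈ 73.22°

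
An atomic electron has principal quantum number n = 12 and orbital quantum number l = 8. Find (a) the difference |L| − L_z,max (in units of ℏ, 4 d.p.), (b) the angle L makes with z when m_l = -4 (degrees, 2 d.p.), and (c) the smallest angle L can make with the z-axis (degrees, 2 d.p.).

|L| − L_z,max = (6√2 − 8)ℏ ≈ 0.4853ℏ.
For m_l = -4: cos θ = -4/√72, θ ≈ 118.13°.
cos θ_min = 8/√72, so θ_min ≈ 19.47°.

|L|−L_z,max ≈ 0.4853ℏ; θ(m_l=-4) ≈ 118.13°; θ_min ≈ 19.47°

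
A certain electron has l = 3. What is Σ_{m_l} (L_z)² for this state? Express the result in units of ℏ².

Σ(L_z)² = 28 ℏ²

m_l runs from −3 to 3, i.e. {-3, -2, -1, 0, 1, 2, 3}.
Σ m_l² = 2·(1 + 4 + 9) = 28.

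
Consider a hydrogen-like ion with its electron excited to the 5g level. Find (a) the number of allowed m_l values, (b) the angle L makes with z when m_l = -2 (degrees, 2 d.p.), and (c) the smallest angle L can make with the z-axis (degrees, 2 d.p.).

9 values; θ(m_l=-2) ≈ 116.57°; θ_min ≈ 26.57°

The 5g level has l = 4.
There are 2l+1 = 9 values of m_l.
For m_l = -2: cos θ = -2/√20, θ ≈ 116.57°.
cos θ_min = 4/√20, so θ_min ≈ 26.57°.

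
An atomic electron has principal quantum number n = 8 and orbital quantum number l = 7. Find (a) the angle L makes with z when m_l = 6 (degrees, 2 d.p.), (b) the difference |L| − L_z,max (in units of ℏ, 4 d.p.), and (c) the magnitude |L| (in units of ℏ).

θ(m_l=6) ≈ 36.70°; |L|−L_z,max ≈ 0.4833ℏ; |L| = 2√14 ℏ ≈ 7.483ℏ

For m_l = 6: cos θ = 6/√56, θ ≈ 36.70°.
|L| − L_z,max = (2√14 − 7)ℏ ≈ 0.4833ℏ.
|L| = ℏ√(7·8) = 2√14 ℏ ≈ 7.483ℏ.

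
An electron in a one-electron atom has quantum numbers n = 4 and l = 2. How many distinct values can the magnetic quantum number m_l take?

5

The number of m_l values is 2l + 1 = 2·2 + 1 = 5.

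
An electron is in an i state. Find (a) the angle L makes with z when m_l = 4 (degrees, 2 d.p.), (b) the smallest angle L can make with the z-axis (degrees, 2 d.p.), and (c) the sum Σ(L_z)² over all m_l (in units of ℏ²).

For an i orbital, l = 6.
For m_l = 4: cos θ = 4/√42, θ ≈ 51.89°.
cos θ_min = 6/√42, so θ_min ≈ 22.21°.
Σ m_l² = 182, so Σ(L_z)² = 182 ℏ².

θ(m_l=4) ≈ 51.89°; θ_min ≈ 22.21°; Σ(L_z)² = 182 ℏ²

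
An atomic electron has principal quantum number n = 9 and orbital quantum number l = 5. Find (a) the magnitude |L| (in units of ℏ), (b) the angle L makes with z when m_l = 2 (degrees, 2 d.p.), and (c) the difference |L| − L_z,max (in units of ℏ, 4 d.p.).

|L| = ℏ√(5·6) = √30 ℏ ≈ 5.477ℏ.
For m_l = 2: cos θ = 2/√30, θ ≈ 68.58°.
|L| − L_z,max = (√30 − 5)ℏ ≈ 0.4772ℏ.

|L| = √30 ℏ ≈ 5.477ℏ; θ(m_l=2) ≈ 68.58°; |L|−L_z,max ≈ 0.4772ℏ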